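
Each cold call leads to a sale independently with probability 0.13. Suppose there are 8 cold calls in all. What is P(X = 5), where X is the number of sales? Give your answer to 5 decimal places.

0.00137

X ~ Binomial(n=8, p=0.13).
P(X=5) = C(8,5) · p^5 · (1−p)^3
= 56 · 3.7129e-05 · 0.6585 = 0.0013692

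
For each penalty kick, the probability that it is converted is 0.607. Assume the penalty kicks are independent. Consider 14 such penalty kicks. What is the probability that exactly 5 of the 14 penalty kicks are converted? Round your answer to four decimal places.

0.0369

X ~ Binomial(n=14, p=0.607).
P(X=5) = C(14,5) · p^5 · (1−p)^9
= 2002 · 0.082403 · 0.00022363 = 0.036893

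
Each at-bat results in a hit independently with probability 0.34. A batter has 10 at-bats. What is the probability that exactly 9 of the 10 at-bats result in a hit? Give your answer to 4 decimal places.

0.0004

X ~ Binomial(n=10, p=0.34).
P(X=9) = C(10,9) · p^9 · (1−p)^1
= 10 · 6.0717e-05 · 0.66 = 0.000401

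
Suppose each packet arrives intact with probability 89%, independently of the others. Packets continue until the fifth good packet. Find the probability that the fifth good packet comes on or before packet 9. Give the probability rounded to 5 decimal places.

Finishing within 9 packets ⇔ at least 5 successes in the first 9. With X ~ Binomial(9, 0.89), P(Y ≤ 9) = 1 − P(X ≤ 4).
  k=0: C(9,0)·0.89^0·0.11^9 = 0.0000000
  k=1: C(9,1)·0.89^1·0.11^8 = 0.0000002
  k=2: C(9,2)·0.89^2·0.11^7 = 0.0000056
  k=3: C(9,3)·0.89^3·0.11^6 = 0.0001049
  k=4: C(9,4)·0.89^4·0.11^5 = 0.0012732
1 − 0.0013838 = 0.9986162

0.99862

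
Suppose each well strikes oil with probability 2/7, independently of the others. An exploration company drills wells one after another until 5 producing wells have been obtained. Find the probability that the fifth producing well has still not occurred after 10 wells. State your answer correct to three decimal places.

0.873

Needing more than 10 wells ⇔ fewer than 5 successes in the first 10. With X ~ Binomial(10, 0.285714), P(Y > 10) = P(X ≤ 4).
  k=0: C(10,0)·0.285714^0·0.714286^10 = 0.03457
  k=1: C(10,1)·0.285714^1·0.714286^9 = 0.13829
  k=2: C(10,2)·0.285714^2·0.714286^8 = 0.24892
  k=3: C(10,3)·0.285714^3·0.714286^7 = 0.26551
  k=4: C(10,4)·0.285714^4·0.714286^6 = 0.18586
P(X ≤ 4) = 0.87314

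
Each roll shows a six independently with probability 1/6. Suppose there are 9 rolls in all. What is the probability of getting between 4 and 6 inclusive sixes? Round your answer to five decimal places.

X ~ Binomial(9, 0.166667); P(4 ≤ X ≤ 6) = Σ C(9,k) p^k (1−p)^(9−k) over k:
  k=4: C(9,4)·0.166667^4·0.833333^5 = 0.0390714
  k=5: C(9,5)·0.166667^5·0.833333^4 = 0.0078143
  k=6: C(9,6)·0.166667^6·0.833333^3 = 0.0010419
Total = 0.0479276

0.04793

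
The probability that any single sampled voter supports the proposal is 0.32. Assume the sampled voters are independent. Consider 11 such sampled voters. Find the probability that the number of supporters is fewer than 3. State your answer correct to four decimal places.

0.2639

X ~ Binomial(11, 0.32); P(X ≤ 2) = Σ C(11,k) p^k (1−p)^(11−k) over k:
  k=0: C(11,0)·0.32^0·0.68^11 = 0.014375
  k=1: C(11,1)·0.32^1·0.68^10 = 0.074410
  k=2: C(11,2)·0.32^2·0.68^9 = 0.175083
Total = 0.263867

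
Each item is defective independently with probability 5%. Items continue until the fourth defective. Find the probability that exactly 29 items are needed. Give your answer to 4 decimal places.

Y = trial on which the fourth success occurs; negative binomial, r=4, p=0.05.
P(Y=29) = C(28,3) · p^4 · (1−p)^25
= 3276 · 6.25e-06 · 0.27739 = 0.005680

0.0057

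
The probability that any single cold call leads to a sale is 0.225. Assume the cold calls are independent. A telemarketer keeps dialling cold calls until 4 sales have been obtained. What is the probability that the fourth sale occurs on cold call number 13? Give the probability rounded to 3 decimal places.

Y = trial on which the fourth success occurs; negative binomial, r=4, p=0.225.
P(Y=13) = C(12,3) · p^4 · (1−p)^9
= 220 · 0.0025629 · 0.10086 = 0.05687

0.057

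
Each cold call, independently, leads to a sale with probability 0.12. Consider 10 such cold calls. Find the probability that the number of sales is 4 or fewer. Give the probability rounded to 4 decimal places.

0.9963

X ~ Binomial(10, 0.12); P(X ≤ 4) = Σ C(10,k) p^k (1−p)^(10−k) over k:
  k=0: C(10,0)·0.12^0·0.88^10 = 0.278501
  k=1: C(10,1)·0.12^1·0.88^9 = 0.379774
  k=2: C(10,2)·0.12^2·0.88^8 = 0.233043
  k=3: C(10,3)·0.12^3·0.88^7 = 0.084743
  k=4: C(10,4)·0.12^4·0.88^6 = 0.020223
Total = 0.996284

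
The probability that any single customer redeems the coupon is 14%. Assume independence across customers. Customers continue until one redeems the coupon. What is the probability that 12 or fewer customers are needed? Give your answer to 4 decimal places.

0.8363

Y = number of customers to the first success; geometric, p = 0.14.
P(Y ≤ 12) = 1 − (1−p)^12 = 1 − 0.163675 = 0.836325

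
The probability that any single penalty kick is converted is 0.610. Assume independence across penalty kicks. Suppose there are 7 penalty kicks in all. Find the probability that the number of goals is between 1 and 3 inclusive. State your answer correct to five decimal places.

0.26931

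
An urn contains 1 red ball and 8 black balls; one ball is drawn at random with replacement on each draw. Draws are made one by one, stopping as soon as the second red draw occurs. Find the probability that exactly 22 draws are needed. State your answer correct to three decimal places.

Y = trial on which the second success occurs; negative binomial, r=2, p=0.111111.
P(Y=22) = C(21,1) · p^2 · (1−p)^20
= 21 · 0.012346 · 0.094831 = 0.02459

0.025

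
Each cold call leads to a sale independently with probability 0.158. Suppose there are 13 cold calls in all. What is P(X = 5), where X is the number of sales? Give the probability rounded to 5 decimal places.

X ~ Binomial(n=13, p=0.158).
P(X=5) = C(13,5) · p^5 · (1−p)^8
= 1287 · 9.8466e-05 · 0.25264 = 0.0320155

0.03202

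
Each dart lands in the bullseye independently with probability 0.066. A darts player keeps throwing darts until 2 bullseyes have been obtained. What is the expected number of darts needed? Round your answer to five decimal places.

Y = total darts until the second success; negative binomial with r=2, p=0.066.
E[Y] = r / p = 2 / 0.066 = 30.3030303

30.30303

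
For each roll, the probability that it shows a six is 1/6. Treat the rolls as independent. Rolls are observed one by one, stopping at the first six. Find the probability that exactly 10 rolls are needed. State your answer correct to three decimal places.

0.032

Geometric (trials to first success), p = 0.166667.
P(Y = 10) = (1−p)^9 · p = 0.19381 · 0.166667 = 0.03230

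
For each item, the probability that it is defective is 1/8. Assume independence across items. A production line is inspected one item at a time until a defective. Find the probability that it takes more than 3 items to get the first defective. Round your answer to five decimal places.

0.66992

Y = number of items to the first success; geometric, p = 0.125.
P(Y > 3) = P(first 3 all fail) = (1−p)^3 = 0.6699219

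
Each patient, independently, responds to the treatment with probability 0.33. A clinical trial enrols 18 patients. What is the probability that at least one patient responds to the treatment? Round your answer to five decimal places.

P(at least one) = 1 − P(none) = 1 − (1 − 0.33)^18
= 1 − 0.0007402 = 0.9992598

0.99926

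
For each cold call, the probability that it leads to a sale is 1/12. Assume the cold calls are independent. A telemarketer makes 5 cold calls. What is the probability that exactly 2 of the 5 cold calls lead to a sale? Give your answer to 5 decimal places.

X ~ Binomial(n=5, p=0.083333).
P(X=2) = C(5,2) · p^2 · (1−p)^3
= 10 · 0.0069444 · 0.77025 = 0.0534899

0.05349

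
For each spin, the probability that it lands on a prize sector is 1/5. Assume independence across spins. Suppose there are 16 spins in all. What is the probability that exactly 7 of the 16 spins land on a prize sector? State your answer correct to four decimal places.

0.0197

X ~ Binomial(n=16, p=0.20).
P(X=7) = C(16,7) · p^7 · (1−p)^9
= 11440 · 1.28e-05 · 0.13422 = 0.019654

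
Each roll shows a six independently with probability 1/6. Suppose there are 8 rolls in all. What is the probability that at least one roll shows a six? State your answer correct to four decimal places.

P(at least one) = 1 − P(none) = 1 − (1 − 0.166667)^8
= 1 − 0.232568 = 0.767432

0.7674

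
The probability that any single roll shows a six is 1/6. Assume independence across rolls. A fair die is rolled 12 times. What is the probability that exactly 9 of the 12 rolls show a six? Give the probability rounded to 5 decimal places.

X ~ Binomial(n=12, p=0.166667).
P(X=9) = C(12,9) · p^9 · (1−p)^3
= 220 · 9.9229e-08 · 0.5787 = 0.0000126

0.00001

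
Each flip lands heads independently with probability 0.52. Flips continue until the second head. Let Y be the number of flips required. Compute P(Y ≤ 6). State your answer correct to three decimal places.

Finishing within 6 flips ⇔ at least 2 successes in the first 6. With X ~ Binomial(6, 0.52), P(Y ≤ 6) = 1 − P(X ≤ 1).
  k=0: C(6,0)·0.52^0·0.48^6 = 0.01223
  k=1: C(6,1)·0.52^1·0.48^5 = 0.07950
1 − 0.09173 = 0.90827

0.908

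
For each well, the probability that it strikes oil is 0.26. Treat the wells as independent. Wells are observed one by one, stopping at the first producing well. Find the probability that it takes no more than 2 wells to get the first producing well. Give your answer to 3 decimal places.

0.452

Y = number of wells to the first success; geometric, p = 0.26.
P(Y ≤ 2) = 1 − (1−p)^2 = 1 − 0.54760 = 0.45240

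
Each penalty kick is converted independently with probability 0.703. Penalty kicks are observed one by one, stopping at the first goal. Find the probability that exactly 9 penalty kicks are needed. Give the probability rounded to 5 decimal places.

Geometric (trials to first success), p = 0.703.
P(Y = 9) = (1−p)^8 · p = 6.0541e-05 · 0.703 = 0.0000426

0.00004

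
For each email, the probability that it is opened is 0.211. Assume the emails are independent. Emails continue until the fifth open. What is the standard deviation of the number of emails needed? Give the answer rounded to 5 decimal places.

9.41328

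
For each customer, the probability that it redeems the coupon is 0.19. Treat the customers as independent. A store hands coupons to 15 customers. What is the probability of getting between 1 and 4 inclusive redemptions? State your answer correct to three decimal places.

0.818

X ~ Binomial(15, 0.19); P(1 ≤ X ≤ 4) = Σ C(15,k) p^k (1−p)^(15−k) over k:
  k=1: C(15,1)·0.19^1·0.81^14 = 0.14915
  k=2: C(15,2)·0.19^2·0.81^13 = 0.24491
  k=3: C(15,3)·0.19^3·0.81^12 = 0.24894
  k=4: C(15,4)·0.19^4·0.81^11 = 0.17518
Total = 0.81818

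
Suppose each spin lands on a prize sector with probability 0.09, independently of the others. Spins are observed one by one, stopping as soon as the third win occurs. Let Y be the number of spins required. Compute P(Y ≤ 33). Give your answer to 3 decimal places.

0.580

Finishing within 33 spins ⇔ at least 3 successes in the first 33. With X ~ Binomial(33, 0.09), P(Y ≤ 33) = 1 − P(X ≤ 2).
  k=0: C(33,0)·0.09^0·0.91^33 = 0.04450
  k=1: C(33,1)·0.09^1·0.91^32 = 0.14524
  k=2: C(33,2)·0.09^2·0.91^31 = 0.22983
1 − 0.41957 = 0.58043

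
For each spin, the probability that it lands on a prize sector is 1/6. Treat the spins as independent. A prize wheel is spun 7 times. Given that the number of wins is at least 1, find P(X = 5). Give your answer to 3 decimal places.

0.003

X ~ Binomial(7, 0.166667). Want P(X=5 | X≥1) = P(X=5) / P(X≥1).
P(X=5) = C(7,5)·0.166667^5·0.833333^2 = 0.00188
P(X≥1) = 1 − 0.27908 = 0.72092
Ratio = 0.00188 / 0.72092 = 0.00260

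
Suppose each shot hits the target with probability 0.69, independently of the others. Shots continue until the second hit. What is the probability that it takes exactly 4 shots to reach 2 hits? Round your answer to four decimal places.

0.1373

Y = trial on which the second success occurs; negative binomial, r=2, p=0.69.
P(Y=4) = C(3,1) · p^2 · (1−p)^2
= 3 · 0.4761 · 0.0961 = 0.137260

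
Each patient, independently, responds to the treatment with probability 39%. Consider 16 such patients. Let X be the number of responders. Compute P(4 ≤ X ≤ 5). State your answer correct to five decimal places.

0.28325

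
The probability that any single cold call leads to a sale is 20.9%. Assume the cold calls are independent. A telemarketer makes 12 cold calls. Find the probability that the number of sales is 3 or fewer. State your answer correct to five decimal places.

X ~ Binomial(12, 0.209); P(X ≤ 3) = Σ C(12,k) p^k (1−p)^(12−k) over k:
  k=0: C(12,0)·0.209^0·0.791^12 = 0.0599954
  k=1: C(12,1)·0.209^1·0.791^11 = 0.1902256
  k=2: C(12,2)·0.209^2·0.791^10 = 0.2764403
  k=3: C(12,3)·0.209^3·0.791^9 = 0.2434725
Total = 0.7701337

0.77013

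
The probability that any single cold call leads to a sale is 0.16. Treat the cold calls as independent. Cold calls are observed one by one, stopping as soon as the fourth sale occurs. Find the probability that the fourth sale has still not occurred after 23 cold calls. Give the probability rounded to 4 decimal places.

0.4859

Needing more than 23 cold calls ⇔ fewer than 4 successes in the first 23. With X ~ Binomial(23, 0.16), P(Y > 23) = P(X ≤ 3).
  k=0: C(23,0)·0.16^0·0.84^23 = 0.018131
  k=1: C(23,1)·0.16^1·0.84^22 = 0.079431
  k=2: C(23,2)·0.16^2·0.84^21 = 0.166428
  k=3: C(23,3)·0.16^3·0.84^20 = 0.221904
P(X ≤ 3) = 0.485894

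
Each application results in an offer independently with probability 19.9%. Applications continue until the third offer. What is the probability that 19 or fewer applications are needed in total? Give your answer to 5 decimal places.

0.75982

Finishing within 19 applications ⇔ at least 3 successes in the first 19. With X ~ Binomial(19, 0.199), P(Y ≤ 19) = 1 − P(X ≤ 2).
  k=0: C(19,0)·0.199^0·0.801^19 = 0.0147577
  k=1: C(19,1)·0.199^1·0.801^18 = 0.0696614
  k=2: C(19,2)·0.199^2·0.801^17 = 0.1557597
1 − 0.2401787 = 0.7598213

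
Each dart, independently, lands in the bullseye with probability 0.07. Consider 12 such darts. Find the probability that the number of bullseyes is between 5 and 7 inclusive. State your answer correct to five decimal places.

X ~ Binomial(12, 0.07); P(5 ≤ X ≤ 7) = Σ C(12,k) p^k (1−p)^(12−k) over k:
  k=5: C(12,5)·0.07^5·0.93^7 = 0.0008009
  k=6: C(12,6)·0.07^6·0.93^6 = 0.0000703
  k=7: C(12,7)·0.07^7·0.93^5 = 0.0000045
Total = 0.0008758

0.00088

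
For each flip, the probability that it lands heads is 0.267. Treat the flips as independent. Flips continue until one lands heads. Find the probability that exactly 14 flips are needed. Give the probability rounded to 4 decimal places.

Geometric (trials to first success), p = 0.267.
P(Y = 14) = (1−p)^13 · p = 0.017634 · 0.267 = 0.004708

0.0047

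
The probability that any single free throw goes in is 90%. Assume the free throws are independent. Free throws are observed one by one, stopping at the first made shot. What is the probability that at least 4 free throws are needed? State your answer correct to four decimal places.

Y = number of free throws to the first success; geometric, p = 0.90.
P(Y > 3) = P(first 3 all fail) = (1−p)^3 = 0.001000

0.0010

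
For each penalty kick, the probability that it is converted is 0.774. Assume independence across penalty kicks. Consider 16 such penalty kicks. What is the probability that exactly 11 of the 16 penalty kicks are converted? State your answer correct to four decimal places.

0.1538

X ~ Binomial(n=16, p=0.774).
P(X=11) = C(16,11) · p^11 · (1−p)^5
= 4368 · 0.059724 · 0.00058958 = 0.153807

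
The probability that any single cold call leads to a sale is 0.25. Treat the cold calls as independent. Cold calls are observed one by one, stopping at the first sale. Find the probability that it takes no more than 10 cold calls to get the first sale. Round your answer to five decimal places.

0.94369

Y = number of cold calls to the first success; geometric, p = 0.25.
P(Y ≤ 10) = 1 − (1−p)^10 = 1 − 0.0563135 = 0.9436865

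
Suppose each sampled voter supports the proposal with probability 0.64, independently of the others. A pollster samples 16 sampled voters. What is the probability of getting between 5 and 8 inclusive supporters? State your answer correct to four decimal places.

0.1796

X ~ Binomial(16, 0.64); P(5 ≤ X ≤ 8) = Σ C(16,k) p^k (1−p)^(16−k) over k:
  k=5: C(16,5)·0.64^5·0.36^11 = 0.006173
  k=6: C(16,6)·0.64^6·0.36^10 = 0.020120
  k=7: C(16,7)·0.64^7·0.36^9 = 0.051099
  k=8: C(16,8)·0.64^8·0.36^8 = 0.102197
Total = 0.179589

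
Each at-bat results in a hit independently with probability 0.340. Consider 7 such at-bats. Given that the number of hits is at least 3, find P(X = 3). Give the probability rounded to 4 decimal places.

X ~ Binomial(7, 0.34). Want P(X=3 | X≥3) = P(X=3) / P(X≥3).
P(X=3) = C(7,3)·0.34^3·0.66^4 = 0.261024
P(X≥3) = 1 − 0.054552 − 0.196716 − 0.304016 = 0.444716
Ratio = 0.261024 / 0.444716 = 0.586946

0.5869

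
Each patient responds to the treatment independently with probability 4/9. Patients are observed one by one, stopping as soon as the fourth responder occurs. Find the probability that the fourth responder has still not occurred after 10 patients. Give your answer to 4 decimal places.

Needing more than 10 patients ⇔ fewer than 4 successes in the first 10. With X ~ Binomial(10, 0.444444), P(Y > 10) = P(X ≤ 3).
  k=0: C(10,0)·0.444444^0·0.555556^10 = 0.002801
  k=1: C(10,1)·0.444444^1·0.555556^9 = 0.022406
  k=2: C(10,2)·0.444444^2·0.555556^8 = 0.080662
  k=3: C(10,3)·0.444444^3·0.555556^7 = 0.172078
P(X ≤ 3) = 0.277947

0.2779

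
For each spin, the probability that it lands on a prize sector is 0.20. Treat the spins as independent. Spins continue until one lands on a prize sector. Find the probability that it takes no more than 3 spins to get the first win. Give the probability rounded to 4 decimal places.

Y = number of spins to the first success; geometric, p = 0.20.
P(Y ≤ 3) = 1 − (1−p)^3 = 1 − 0.512000 = 0.488000

0.4880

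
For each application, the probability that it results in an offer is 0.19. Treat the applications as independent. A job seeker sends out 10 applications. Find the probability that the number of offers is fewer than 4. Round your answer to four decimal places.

X ~ Binomial(10, 0.19); P(X ≤ 3) = Σ C(10,k) p^k (1−p)^(10−k) over k:
  k=0: C(10,0)·0.19^0·0.81^10 = 0.121577
  k=1: C(10,1)·0.19^1·0.81^9 = 0.285180
  k=2: C(10,2)·0.19^2·0.81^8 = 0.301023
  k=3: C(10,3)·0.19^3·0.81^7 = 0.188294
Total = 0.896074

0.8961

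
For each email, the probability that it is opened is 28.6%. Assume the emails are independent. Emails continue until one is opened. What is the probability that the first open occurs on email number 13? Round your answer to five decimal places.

Geometric (trials to first success), p = 0.286.
P(Y = 13) = (1−p)^12 · p = 0.017554 · 0.286 = 0.0050205

0.00502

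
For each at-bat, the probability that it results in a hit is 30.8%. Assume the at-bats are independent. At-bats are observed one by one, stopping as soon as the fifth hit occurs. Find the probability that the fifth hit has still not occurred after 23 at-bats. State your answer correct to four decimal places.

0.1187

Needing more than 23 at-bats ⇔ fewer than 5 successes in the first 23. With X ~ Binomial(23, 0.308), P(Y > 23) = P(X ≤ 4).
  k=0: C(23,0)·0.308^0·0.692^23 = 0.000210
  k=1: C(23,1)·0.308^1·0.692^22 = 0.002151
  k=2: C(23,2)·0.308^2·0.692^21 = 0.010531
  k=3: C(23,3)·0.308^3·0.692^20 = 0.032809
  k=4: C(23,4)·0.308^4·0.692^19 = 0.073014
P(X ≤ 4) = 0.118715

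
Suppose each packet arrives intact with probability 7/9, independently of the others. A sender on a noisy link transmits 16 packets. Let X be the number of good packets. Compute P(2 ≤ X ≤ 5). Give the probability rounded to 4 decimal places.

0.0001

X ~ Binomial(16, 0.777778); P(2 ≤ X ≤ 5) = Σ C(16,k) p^k (1−p)^(16−k) over k:
  k=2: C(16,2)·0.777778^2·0.222222^14 = 0.000000
  k=3: C(16,3)·0.777778^3·0.222222^13 = 0.000001
  k=4: C(16,4)·0.777778^4·0.222222^12 = 0.000010
  k=5: C(16,5)·0.777778^5·0.222222^11 = 0.000081
Total = 0.000092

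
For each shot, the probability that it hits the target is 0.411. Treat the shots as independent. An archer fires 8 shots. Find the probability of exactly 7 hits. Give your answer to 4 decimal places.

X ~ Binomial(n=8, p=0.411).
P(X=7) = C(8,7) · p^7 · (1−p)^1
= 8 · 0.001981 · 0.589 = 0.009335

0.0093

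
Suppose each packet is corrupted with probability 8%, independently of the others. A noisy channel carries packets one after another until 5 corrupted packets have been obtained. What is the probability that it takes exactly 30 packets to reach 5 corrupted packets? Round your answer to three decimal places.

0.010

Y = trial on which the fifth success occurs; negative binomial, r=5, p=0.08.
P(Y=30) = C(29,4) · p^5 · (1−p)^25
= 23751 · 3.2768e-06 · 0.12436 = 0.00968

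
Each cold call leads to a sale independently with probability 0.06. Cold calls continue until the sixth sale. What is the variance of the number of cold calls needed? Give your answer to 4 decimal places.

1566.6667

Y = total cold calls until the sixth success; negative binomial with r=6, p=0.06.
Var(Y) = r(1−p)/p² = 6·0.94 / 0.06² = 1566.666667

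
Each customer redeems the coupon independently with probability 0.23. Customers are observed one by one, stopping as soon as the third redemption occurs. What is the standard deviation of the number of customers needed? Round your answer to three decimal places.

Y = total customers until the third success; negative binomial with r=3, p=0.23.
SD(Y) = √[r(1−p)/p²] = √(43.66730) = 6.60812

6.608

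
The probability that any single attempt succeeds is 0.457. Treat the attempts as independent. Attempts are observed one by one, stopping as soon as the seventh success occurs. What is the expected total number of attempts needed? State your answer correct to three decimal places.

15.317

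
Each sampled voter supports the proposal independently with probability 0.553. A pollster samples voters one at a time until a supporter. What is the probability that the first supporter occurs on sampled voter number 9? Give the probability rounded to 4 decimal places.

Geometric (trials to first success), p = 0.553.
P(Y = 9) = (1−p)^8 · p = 0.0015939 · 0.553 = 0.000881

0.0009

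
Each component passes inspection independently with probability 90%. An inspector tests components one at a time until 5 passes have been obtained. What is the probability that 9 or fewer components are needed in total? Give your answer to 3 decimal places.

Finishing within 9 components ⇔ at least 5 successes in the first 9. With X ~ Binomial(9, 0.90), P(Y ≤ 9) = 1 − P(X ≤ 4).
  k=0: C(9,0)·0.90^0·0.10^9 = 0.00000
  k=1: C(9,1)·0.90^1·0.10^8 = 0.00000
  k=2: C(9,2)·0.90^2·0.10^7 = 0.00000
  k=3: C(9,3)·0.90^3·0.10^6 = 0.00006
  k=4: C(9,4)·0.90^4·0.10^5 = 0.00083
1 − 0.00089 = 0.99911

0.999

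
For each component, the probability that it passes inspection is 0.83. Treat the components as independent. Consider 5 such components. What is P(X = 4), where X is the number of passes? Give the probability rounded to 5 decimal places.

X ~ Binomial(n=5, p=0.83).
P(X=4) = C(5,4) · p^4 · (1−p)^1
= 5 · 0.47458 · 0.17 = 0.4033957

0.40340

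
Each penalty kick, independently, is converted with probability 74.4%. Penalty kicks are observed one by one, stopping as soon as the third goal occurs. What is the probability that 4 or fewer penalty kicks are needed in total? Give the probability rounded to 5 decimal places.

0.72812

Finishing within 4 penalty kicks ⇔ at least 3 successes in the first 4. With X ~ Binomial(4, 0.744), P(Y ≤ 4) = 1 − P(X ≤ 2).
  k=0: C(4,0)·0.744^0·0.256^4 = 0.0042950
  k=1: C(4,1)·0.744^1·0.256^3 = 0.0499290
  k=2: C(4,2)·0.744^2·0.256^2 = 0.2176592
1 − 0.2718832 = 0.7281168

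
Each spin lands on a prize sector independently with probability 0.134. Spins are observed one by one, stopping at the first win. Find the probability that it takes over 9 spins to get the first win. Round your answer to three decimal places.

0.274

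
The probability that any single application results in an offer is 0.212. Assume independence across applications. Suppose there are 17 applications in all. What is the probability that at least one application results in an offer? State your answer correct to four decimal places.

0.9826

P(at least one) = 1 − P(none) = 1 − (1 − 0.212)^17
= 1 − 0.017416 = 0.982584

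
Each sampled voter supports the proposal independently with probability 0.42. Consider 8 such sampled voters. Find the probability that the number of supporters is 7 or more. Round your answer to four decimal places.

0.0117

X ~ Binomial(8, 0.42); P(X ≥ 7) = Σ C(8,k) p^k (1−p)^(8−k) over k:
  k=7: C(8,7)·0.42^7·0.58^1 = 0.010697
  k=8: C(8,8)·0.42^8·0.58^0 = 0.000968
Total = 0.011665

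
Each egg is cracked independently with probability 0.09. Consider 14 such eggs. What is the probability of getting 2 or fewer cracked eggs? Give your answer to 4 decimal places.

0.8745

X ~ Binomial(14, 0.09); P(X ≤ 2) = Σ C(14,k) p^k (1−p)^(14−k) over k:
  k=0: C(14,0)·0.09^0·0.91^14 = 0.267042
  k=1: C(14,1)·0.09^1·0.91^13 = 0.369750
  k=2: C(14,2)·0.09^2·0.91^12 = 0.237697
Total = 0.874489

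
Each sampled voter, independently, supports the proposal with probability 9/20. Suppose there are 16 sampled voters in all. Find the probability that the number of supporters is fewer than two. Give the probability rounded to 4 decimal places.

0.0010

X ~ Binomial(16, 0.45); P(X ≤ 1) = Σ C(16,k) p^k (1−p)^(16−k) over k:
  k=0: C(16,0)·0.45^0·0.55^16 = 0.000070
  k=1: C(16,1)·0.45^1·0.55^15 = 0.000918
Total = 0.000988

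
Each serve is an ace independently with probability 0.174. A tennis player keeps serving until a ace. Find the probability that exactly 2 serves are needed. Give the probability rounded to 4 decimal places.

0.1437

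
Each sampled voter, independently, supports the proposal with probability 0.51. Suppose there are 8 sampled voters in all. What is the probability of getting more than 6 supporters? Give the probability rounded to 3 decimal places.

0.040

X ~ Binomial(8, 0.51); P(X ≥ 7) = Σ C(8,k) p^k (1−p)^(8−k) over k:
  k=7: C(8,7)·0.51^7·0.49^1 = 0.03518
  k=8: C(8,8)·0.51^8·0.49^0 = 0.00458
Total = 0.03976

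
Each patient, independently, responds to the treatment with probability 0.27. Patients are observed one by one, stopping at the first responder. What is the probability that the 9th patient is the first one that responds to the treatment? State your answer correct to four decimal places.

Geometric (trials to first success), p = 0.27.
P(Y = 9) = (1−p)^8 · p = 0.080646 · 0.27 = 0.021774

0.0218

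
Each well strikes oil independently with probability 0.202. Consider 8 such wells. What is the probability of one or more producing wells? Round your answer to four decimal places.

0.8356

P(at least one) = 1 − P(none) = 1 − (1 − 0.202)^8
= 1 − 0.164446 = 0.835554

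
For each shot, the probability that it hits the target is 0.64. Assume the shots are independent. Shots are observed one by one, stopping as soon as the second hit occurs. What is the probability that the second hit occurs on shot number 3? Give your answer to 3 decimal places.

0.295

Y = trial on which the second success occurs; negative binomial, r=2, p=0.64.
P(Y=3) = C(2,1) · p^2 · (1−p)^1
= 2 · 0.4096 · 0.36 = 0.29491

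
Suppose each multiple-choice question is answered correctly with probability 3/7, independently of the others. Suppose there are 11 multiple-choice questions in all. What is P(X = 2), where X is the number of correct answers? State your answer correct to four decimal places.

X ~ Binomial(n=11, p=0.428571).
P(X=2) = C(11,2) · p^2 · (1−p)^9
= 55 · 0.18367 · 0.0064962 = 0.065625

0.0656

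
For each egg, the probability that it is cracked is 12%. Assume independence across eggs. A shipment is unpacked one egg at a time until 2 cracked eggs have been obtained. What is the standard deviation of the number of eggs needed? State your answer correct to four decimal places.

11.0554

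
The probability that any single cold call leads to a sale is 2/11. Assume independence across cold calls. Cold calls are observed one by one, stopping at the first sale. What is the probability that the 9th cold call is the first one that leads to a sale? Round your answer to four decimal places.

Geometric (trials to first success), p = 0.181818.
P(Y = 9) = (1−p)^8 · p = 0.20082 · 0.181818 = 0.036512

0.0365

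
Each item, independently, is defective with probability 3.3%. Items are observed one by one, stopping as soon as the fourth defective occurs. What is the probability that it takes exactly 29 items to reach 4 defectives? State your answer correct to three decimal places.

Y = trial on which the fourth success occurs; negative binomial, r=4, p=0.033.
P(Y=29) = C(28,3) · p^4 · (1−p)^25
= 3276 · 1.1859e-06 · 0.43218 = 0.00168

0.002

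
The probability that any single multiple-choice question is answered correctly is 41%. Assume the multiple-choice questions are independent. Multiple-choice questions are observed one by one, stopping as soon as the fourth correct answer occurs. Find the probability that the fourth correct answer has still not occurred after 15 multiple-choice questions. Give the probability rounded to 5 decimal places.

Needing more than 15 multiple-choice questions ⇔ fewer than 4 successes in the first 15. With X ~ Binomial(15, 0.41), P(Y > 15) = P(X ≤ 3).
  k=0: C(15,0)·0.41^0·0.59^15 = 0.0003654
  k=1: C(15,1)·0.41^1·0.59^14 = 0.0038089
  k=2: C(15,2)·0.41^2·0.59^13 = 0.0185282
  k=3: C(15,3)·0.41^3·0.59^12 = 0.0557939
P(X ≤ 3) = 0.0784965

0.07850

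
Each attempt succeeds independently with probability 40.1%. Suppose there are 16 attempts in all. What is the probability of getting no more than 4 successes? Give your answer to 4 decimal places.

X ~ Binomial(16, 0.401); P(X ≤ 4) = Σ C(16,k) p^k (1−p)^(16−k) over k:
  k=0: C(16,0)·0.401^0·0.599^16 = 0.000275
  k=1: C(16,1)·0.401^1·0.599^15 = 0.002942
  k=2: C(16,2)·0.401^2·0.599^14 = 0.014772
  k=3: C(16,3)·0.401^3·0.599^13 = 0.046150
  k=4: C(16,4)·0.401^4·0.599^12 = 0.100409
Total = 0.164547

0.1645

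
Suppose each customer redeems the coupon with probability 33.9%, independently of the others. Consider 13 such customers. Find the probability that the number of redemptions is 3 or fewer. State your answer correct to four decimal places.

0.3070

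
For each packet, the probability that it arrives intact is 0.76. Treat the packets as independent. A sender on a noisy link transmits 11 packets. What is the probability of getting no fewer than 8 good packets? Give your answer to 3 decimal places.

X ~ Binomial(11, 0.76); P(X ≥ 8) = Σ C(11,k) p^k (1−p)^(11−k) over k:
  k=8: C(11,8)·0.76^8·0.24^3 = 0.25388
  k=9: C(11,9)·0.76^9·0.24^2 = 0.26798
  k=10: C(11,10)·0.76^10·0.24^1 = 0.16972
  k=11: C(11,11)·0.76^11·0.24^0 = 0.04886
Total = 0.74044

0.740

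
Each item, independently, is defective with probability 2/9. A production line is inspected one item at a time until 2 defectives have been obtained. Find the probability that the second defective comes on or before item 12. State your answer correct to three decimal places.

Finishing within 12 items ⇔ at least 2 successes in the first 12. With X ~ Binomial(12, 0.222222), P(Y ≤ 12) = 1 − P(X ≤ 1).
  k=0: C(12,0)·0.222222^0·0.777778^12 = 0.04901
  k=1: C(12,1)·0.222222^1·0.777778^11 = 0.16803
1 − 0.21704 = 0.78296

0.783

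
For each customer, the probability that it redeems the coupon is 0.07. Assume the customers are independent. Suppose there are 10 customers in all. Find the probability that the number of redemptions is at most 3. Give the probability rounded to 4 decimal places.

X ~ Binomial(10, 0.07); P(X ≤ 3) = Σ C(10,k) p^k (1−p)^(10−k) over k:
  k=0: C(10,0)·0.07^0·0.93^10 = 0.483982
  k=1: C(10,1)·0.07^1·0.93^9 = 0.364288
  k=2: C(10,2)·0.07^2·0.93^8 = 0.123388
  k=3: C(10,3)·0.07^3·0.93^7 = 0.024766
Total = 0.996424

0.9964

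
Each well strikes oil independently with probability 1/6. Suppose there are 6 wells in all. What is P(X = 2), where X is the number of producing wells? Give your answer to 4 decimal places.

0.2009

X ~ Binomial(n=6, p=0.166667).
P(X=2) = C(6,2) · p^2 · (1−p)^4
= 15 · 0.027778 · 0.48225 = 0.200939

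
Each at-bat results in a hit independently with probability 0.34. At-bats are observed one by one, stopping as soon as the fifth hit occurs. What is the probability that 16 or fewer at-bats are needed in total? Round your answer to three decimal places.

0.681

Finishing within 16 at-bats ⇔ at least 5 successes in the first 16. With X ~ Binomial(16, 0.34), P(Y ≤ 16) = 1 − P(X ≤ 4).
  k=0: C(16,0)·0.34^0·0.66^16 = 0.00130
  k=1: C(16,1)·0.34^1·0.66^15 = 0.01068
  k=2: C(16,2)·0.34^2·0.66^14 = 0.04128
  k=3: C(16,3)·0.34^3·0.66^13 = 0.09924
  k=4: C(16,4)·0.34^4·0.66^12 = 0.16616
1 − 0.31866 = 0.68134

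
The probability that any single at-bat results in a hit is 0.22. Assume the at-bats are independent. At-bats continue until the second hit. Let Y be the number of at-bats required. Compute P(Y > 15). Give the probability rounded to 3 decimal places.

Needing more than 15 at-bats ⇔ fewer than 2 successes in the first 15. With X ~ Binomial(15, 0.22), P(Y > 15) = P(X ≤ 1).
  k=0: C(15,0)·0.22^0·0.78^15 = 0.02407
  k=1: C(15,1)·0.22^1·0.78^14 = 0.10182
P(X ≤ 1) = 0.12589

0.126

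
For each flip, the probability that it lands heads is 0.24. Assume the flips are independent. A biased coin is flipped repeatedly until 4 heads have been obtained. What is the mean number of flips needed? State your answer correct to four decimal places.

Y = total flips until the fourth success; negative binomial with r=4, p=0.24.
E[Y] = r / p = 4 / 0.24 = 16.666667

16.6667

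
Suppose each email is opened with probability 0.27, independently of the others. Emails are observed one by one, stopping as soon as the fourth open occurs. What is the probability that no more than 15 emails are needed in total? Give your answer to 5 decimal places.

0.60859

Finishing within 15 emails ⇔ at least 4 successes in the first 15. With X ~ Binomial(15, 0.27), P(Y ≤ 15) = 1 − P(X ≤ 3).
  k=0: C(15,0)·0.27^0·0.73^15 = 0.0089093
  k=1: C(15,1)·0.27^1·0.73^14 = 0.0494282
  k=2: C(15,2)·0.27^2·0.73^13 = 0.1279717
  k=3: C(15,3)·0.27^3·0.73^12 = 0.2051054
1 − 0.3914146 = 0.6085854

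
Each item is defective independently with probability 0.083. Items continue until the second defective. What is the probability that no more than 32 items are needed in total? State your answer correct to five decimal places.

0.75651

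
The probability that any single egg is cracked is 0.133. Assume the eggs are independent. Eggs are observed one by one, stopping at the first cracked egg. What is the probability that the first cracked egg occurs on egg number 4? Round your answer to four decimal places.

Geometric (trials to first success), p = 0.133.
P(Y = 4) = (1−p)^3 · p = 0.65171 · 0.133 = 0.086678

0.0867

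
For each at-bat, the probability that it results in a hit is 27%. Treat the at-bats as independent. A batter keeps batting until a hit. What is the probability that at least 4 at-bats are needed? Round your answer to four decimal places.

Y = number of at-bats to the first success; geometric, p = 0.27.
P(Y > 3) = P(first 3 all fail) = (1−p)^3 = 0.389017

0.3890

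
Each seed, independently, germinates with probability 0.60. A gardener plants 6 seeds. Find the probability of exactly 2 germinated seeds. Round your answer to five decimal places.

0.13824

X ~ Binomial(n=6, p=0.60).
P(X=2) = C(6,2) · p^2 · (1−p)^4
= 15 · 0.36 · 0.0256 = 0.1382400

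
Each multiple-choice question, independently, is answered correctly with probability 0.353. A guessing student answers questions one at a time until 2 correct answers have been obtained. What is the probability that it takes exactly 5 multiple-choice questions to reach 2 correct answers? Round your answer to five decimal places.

0.13500

Y = trial on which the second success occurs; negative binomial, r=2, p=0.353.
P(Y=5) = C(4,1) · p^2 · (1−p)^3
= 4 · 0.12461 · 0.27084 = 0.1349964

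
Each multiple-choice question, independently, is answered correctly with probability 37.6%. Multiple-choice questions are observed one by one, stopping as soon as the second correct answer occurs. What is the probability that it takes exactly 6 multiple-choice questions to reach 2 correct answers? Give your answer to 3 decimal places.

Y = trial on which the second success occurs; negative binomial, r=2, p=0.376.
P(Y=6) = C(5,1) · p^2 · (1−p)^4
= 5 · 0.14138 · 0.15161 = 0.10717

0.107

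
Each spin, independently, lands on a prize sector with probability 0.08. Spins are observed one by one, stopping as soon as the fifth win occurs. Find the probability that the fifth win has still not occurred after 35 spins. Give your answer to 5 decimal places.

0.85570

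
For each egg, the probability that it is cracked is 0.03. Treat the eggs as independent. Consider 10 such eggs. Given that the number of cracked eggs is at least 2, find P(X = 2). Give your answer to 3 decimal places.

0.920

X ~ Binomial(10, 0.03). Want P(X=2 | X≥2) = P(X=2) / P(X≥2).
P(X=2) = C(10,2)·0.03^2·0.97^8 = 0.03174
P(X≥2) = 1 − 0.73742 − 0.22807 = 0.03451
Ratio = 0.03174 / 0.03451 = 0.91987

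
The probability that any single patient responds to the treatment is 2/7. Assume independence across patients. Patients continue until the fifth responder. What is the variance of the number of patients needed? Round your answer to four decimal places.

43.7500

Y = total patients until the fifth success; negative binomial with r=5, p=0.285714.
Var(Y) = r(1−p)/p² = 5·0.714286 / 0.285714² = 43.750000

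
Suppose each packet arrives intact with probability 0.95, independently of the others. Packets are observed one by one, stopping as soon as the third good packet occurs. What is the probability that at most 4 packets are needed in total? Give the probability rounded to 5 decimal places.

0.98598

Finishing within 4 packets ⇔ at least 3 successes in the first 4. With X ~ Binomial(4, 0.95), P(Y ≤ 4) = 1 − P(X ≤ 2).
  k=0: C(4,0)·0.95^0·0.05^4 = 0.0000063
  k=1: C(4,1)·0.95^1·0.05^3 = 0.0004750
  k=2: C(4,2)·0.95^2·0.05^2 = 0.0135375
1 − 0.0140187 = 0.9859813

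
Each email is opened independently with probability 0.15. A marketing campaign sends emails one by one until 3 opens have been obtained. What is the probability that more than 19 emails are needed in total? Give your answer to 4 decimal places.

Needing more than 19 emails ⇔ fewer than 3 successes in the first 19. With X ~ Binomial(19, 0.15), P(Y > 19) = P(X ≤ 2).
  k=0: C(19,0)·0.15^0·0.85^19 = 0.045599
  k=1: C(19,1)·0.15^1·0.85^18 = 0.152892
  k=2: C(19,2)·0.15^2·0.85^17 = 0.242829
P(X ≤ 2) = 0.441321

0.4413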